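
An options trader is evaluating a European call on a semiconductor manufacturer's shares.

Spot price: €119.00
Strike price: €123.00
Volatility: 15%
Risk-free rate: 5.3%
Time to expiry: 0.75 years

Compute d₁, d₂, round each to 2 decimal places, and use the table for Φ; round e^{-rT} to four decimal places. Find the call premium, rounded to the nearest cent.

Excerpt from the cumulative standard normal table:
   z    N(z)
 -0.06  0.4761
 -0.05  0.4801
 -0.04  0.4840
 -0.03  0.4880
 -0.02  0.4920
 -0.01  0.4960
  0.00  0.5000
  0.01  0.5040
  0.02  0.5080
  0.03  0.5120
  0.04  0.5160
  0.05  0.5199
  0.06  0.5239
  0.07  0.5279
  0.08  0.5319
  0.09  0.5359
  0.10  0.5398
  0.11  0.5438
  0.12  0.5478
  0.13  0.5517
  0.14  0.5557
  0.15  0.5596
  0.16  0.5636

T = 0.75;  σ√T = 0.1299
d₁ = [ln(119/123) + (0.053 + 0.15²/2)·0.75] / 0.1299 = [-0.0331 + 0.0482] / 0.1299 = 0.1164 → 0.12
d₂ = d₁ − σ√T = 0.1164 − 0.1299 = -0.0135 → -0.01
exp(−rT) = exp(−0.053·0.75) = 0.9610
N(d₁) = N(0.12) = 0.5478;  N(d₂) = N(-0.01) = 0.4960
C = 119·0.5478 − 123·0.9610·0.4960 = 65.1882 − 58.6287 = 6.5595

€6.56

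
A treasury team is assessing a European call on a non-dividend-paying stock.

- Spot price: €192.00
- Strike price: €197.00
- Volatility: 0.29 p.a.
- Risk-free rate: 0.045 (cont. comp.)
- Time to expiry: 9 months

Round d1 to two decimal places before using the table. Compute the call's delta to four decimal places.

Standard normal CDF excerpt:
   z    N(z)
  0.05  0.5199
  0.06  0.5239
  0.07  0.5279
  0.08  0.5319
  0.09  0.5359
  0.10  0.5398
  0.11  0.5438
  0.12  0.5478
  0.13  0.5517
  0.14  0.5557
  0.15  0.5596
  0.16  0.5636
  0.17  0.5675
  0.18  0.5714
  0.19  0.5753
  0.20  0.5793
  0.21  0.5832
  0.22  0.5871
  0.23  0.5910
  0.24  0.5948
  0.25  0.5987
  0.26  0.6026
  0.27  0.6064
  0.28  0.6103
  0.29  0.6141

0.5636

σ√T = 0.29·√0.75 = 0.2511
d₁ = [ln(192/197) + (0.045 + 0.29²/2)·0.75] / 0.2511 = [-0.0257 + 0.0653] / 0.2511 = 0.1576 ≈ 0.16
N(d₁) = N(0.16) = 0.5636
Δ_call = N(d₁) = 0.5636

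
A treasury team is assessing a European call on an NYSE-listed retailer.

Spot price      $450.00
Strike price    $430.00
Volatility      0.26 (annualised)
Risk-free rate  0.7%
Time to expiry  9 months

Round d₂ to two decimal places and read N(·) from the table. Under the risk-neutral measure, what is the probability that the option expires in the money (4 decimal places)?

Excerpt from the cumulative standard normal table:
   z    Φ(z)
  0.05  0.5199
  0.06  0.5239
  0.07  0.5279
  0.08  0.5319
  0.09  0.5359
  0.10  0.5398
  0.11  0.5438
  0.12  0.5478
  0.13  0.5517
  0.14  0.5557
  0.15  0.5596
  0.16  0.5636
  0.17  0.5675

0.5438

σ√T = 0.26 × 0.8660 = 0.2252
d₁ = [ln(450/430) + (0.007 + ½·0.26²)·0.75] / (σ√T) = (0.0455 + 0.0306) / 0.2252 = 0.3378 ⇒ 0.34
d₂ = 0.3378 − 0.2252 = 0.1126 ⇒ 0.11
Pr(exercise) under Q = N(d₂) = 0.5438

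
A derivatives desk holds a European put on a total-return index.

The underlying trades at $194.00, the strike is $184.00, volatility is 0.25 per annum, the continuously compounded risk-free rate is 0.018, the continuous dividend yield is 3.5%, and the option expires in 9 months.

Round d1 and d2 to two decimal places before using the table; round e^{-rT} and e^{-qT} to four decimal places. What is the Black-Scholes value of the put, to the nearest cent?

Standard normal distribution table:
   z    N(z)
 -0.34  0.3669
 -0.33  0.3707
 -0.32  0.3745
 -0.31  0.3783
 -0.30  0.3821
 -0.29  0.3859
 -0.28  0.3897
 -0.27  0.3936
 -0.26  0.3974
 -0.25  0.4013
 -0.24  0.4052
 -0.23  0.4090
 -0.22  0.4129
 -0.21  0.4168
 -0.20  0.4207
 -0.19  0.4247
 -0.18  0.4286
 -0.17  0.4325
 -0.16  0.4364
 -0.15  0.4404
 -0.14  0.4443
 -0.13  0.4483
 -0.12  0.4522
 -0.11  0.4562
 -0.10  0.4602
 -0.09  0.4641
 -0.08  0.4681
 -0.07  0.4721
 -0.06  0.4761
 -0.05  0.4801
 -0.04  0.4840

σ√T = 0.25·√0.75 = 0.2165
d₁ = [ln(194/184) + (0.018 − 0.035 + ½·0.25²)·0.75] / (σ√T) = (0.0529 + 0.0107) / 0.2165 = 0.2938 → 0.29
d₂ = 0.2938 − 0.2165 = 0.0773 → 0.08
e^(−qT) = e^(−0.035·0.75) = 0.9741;  e^(−rT) = e^(−0.018·0.75) = 0.9866
N(−d₂) = N(-0.08) = 0.4681;  N(−d₁) = N(-0.29) = 0.3859
P = 184·0.9866·0.4681 − 194·0.9741·0.3859 = 84.9763 − 72.9256 = 12.0506

$12.05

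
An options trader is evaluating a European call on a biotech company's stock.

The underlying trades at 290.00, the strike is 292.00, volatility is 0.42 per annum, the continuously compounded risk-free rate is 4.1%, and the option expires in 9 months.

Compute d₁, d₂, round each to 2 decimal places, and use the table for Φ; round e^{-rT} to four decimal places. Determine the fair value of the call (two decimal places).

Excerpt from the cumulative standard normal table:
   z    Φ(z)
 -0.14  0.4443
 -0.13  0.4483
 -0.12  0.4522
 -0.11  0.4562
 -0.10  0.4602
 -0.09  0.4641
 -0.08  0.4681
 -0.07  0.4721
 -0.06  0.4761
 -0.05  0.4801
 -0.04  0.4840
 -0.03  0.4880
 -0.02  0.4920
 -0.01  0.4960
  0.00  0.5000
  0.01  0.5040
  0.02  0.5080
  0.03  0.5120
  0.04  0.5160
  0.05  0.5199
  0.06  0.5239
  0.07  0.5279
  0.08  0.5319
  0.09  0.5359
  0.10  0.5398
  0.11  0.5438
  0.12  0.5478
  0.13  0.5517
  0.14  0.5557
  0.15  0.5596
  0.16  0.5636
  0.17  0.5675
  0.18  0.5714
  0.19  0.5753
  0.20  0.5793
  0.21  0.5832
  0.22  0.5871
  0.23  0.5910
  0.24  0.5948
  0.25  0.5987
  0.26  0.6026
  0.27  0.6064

σ√T = 0.42 × 0.8660 = 0.3637
ln(S/K) + (r + σ²/2)T = ln(290/292) + (0.041 + 0.42²/2)·0.75 = -0.0069 + 0.0969 = 0.0900
d₁ = 0.0900 / 0.3637 = 0.2475 → 0.25
d₂ = d₁ − σ√T = 0.2475 − 0.3637 = -0.1162 → -0.12
exp(−rT) = exp(−0.041·0.75) = 0.9697
N(d₁) = N(0.25) = 0.5987;  N(d₂) = N(-0.12) = 0.4522
C = 290·0.5987 − 292·0.9697·0.4522 = 173.6230 − 128.0415 = 45.5815

45.58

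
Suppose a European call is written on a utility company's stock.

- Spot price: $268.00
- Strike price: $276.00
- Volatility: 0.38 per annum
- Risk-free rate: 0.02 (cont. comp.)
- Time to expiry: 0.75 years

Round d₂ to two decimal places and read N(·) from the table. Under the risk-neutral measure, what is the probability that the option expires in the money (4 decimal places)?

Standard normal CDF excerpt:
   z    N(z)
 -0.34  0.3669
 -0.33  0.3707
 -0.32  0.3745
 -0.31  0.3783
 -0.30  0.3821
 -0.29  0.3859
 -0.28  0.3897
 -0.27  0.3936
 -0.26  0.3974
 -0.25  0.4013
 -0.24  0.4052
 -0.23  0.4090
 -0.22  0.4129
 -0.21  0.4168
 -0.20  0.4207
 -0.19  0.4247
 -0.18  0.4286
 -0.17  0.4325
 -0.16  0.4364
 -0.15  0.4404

0.4168

σ√T = 0.38 × 0.8660 = 0.3291
d₁ = [ln(268/276) + (0.02 + ½·0.38²)·0.75] / (σ√T) = (-0.0294 + 0.0692) / 0.3291 = 0.1207 ⇒ 0.12
d₂ = 0.1207 − 0.3291 = -0.2083 ⇒ -0.21
Pr(exercise) under Q = N(d₂) = 0.4168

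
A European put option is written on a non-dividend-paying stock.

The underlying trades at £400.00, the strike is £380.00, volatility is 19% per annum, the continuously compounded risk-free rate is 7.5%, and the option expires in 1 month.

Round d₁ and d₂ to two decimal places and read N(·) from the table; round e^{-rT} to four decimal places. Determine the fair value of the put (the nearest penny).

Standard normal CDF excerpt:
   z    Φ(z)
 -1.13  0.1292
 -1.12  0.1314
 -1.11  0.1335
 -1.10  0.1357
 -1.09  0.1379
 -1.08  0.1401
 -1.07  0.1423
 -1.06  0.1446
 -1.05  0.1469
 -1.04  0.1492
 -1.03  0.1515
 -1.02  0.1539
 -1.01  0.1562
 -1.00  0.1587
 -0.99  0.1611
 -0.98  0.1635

£2.08

T = 0.08333;  σ√T = 0.0548
d₁ = [ln(400/380) + (0.075 + ½·0.19²)·0.08333] / (σ√T) = (0.0513 + 0.0078) / 0.0548 = 1.0766 which rounds to 1.08
d₂ = 1.0766 − 0.0548 = 1.0217 which rounds to 1.02
e^(−rT) = e^(−0.075·0.08333) = 0.9938
P = 380·0.9938·N(-1.02) − 400·N(-1.08) = 380·0.9938·0.1539 − 400·0.1401 = 58.1194 − 56.0400 = 2.0794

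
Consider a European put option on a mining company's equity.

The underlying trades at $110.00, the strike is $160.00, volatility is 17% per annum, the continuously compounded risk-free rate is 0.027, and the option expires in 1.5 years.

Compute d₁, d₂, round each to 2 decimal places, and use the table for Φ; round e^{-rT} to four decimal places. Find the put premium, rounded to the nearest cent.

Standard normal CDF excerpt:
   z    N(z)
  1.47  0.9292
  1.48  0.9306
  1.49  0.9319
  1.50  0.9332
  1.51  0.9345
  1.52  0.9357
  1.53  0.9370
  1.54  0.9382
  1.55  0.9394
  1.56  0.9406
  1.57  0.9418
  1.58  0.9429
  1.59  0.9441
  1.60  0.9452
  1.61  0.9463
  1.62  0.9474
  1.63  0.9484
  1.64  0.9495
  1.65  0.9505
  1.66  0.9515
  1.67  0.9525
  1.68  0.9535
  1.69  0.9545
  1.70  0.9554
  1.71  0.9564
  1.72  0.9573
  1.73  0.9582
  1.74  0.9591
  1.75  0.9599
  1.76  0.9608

σ√T = 0.17·√1.5 = 0.2082
d₁ = [ln(110/160) + (0.027 + ½·0.17²)·1.5] / (σ√T) = (-0.3747 + 0.0622) / 0.2082 = -1.5010 which rounds to -1.50
d₂ = -1.5010 − 0.2082 = -1.7092 which rounds to -1.71
exp(−rT) = exp(−0.027·1.5) = 0.9603
N(−d₂) = N(1.71) = 0.9564;  N(−d₁) = N(1.50) = 0.9332
P = 160·0.9603·0.9564 − 110·0.9332 = 146.9489 − 102.6520 = 44.2969

$44.30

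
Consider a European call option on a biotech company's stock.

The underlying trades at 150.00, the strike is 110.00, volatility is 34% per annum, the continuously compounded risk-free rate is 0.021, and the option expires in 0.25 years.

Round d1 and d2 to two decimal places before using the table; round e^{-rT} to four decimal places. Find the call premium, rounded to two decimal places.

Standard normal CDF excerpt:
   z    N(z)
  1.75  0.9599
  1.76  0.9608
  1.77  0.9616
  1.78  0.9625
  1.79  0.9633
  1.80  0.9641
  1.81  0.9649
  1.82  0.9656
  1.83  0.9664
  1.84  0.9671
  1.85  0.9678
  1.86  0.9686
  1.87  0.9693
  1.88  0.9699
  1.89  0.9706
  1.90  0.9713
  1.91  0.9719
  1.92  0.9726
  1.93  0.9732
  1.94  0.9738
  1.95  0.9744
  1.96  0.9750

40.84

T = 0.25;  σ√T = 0.1700
d₁ = [ln(150/110) + (0.021 + 0.34²/2)·0.25] / 0.1700 = [0.3102 + 0.0197] / 0.1700 = 1.9403 which rounds to 1.94
d₂ = d₁ − σ√T = 1.9403 − 0.1700 = 1.7703 which rounds to 1.77
e^(−rT) = e^(−0.021·0.25) = 0.9948
N(d₁) = N(1.94) = 0.9738;  N(d₂) = N(1.77) = 0.9616
C = 150·0.9738 − 110·0.9948·0.9616 = 146.0700 − 105.2260 = 40.8440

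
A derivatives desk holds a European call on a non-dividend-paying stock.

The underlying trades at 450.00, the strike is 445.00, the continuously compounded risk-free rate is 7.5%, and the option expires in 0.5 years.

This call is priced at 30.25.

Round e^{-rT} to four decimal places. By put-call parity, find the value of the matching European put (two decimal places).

8.87

e^(−rT) = e^(−0.075·0.5) = 0.9632
Put-call parity: C − P = S − K·e^(−rT) = 450 − 445·0.9632 = 450 − 428.6240 = 21.3760
P = C − (C − P) = 30.25 − (21.3760) = 8.8740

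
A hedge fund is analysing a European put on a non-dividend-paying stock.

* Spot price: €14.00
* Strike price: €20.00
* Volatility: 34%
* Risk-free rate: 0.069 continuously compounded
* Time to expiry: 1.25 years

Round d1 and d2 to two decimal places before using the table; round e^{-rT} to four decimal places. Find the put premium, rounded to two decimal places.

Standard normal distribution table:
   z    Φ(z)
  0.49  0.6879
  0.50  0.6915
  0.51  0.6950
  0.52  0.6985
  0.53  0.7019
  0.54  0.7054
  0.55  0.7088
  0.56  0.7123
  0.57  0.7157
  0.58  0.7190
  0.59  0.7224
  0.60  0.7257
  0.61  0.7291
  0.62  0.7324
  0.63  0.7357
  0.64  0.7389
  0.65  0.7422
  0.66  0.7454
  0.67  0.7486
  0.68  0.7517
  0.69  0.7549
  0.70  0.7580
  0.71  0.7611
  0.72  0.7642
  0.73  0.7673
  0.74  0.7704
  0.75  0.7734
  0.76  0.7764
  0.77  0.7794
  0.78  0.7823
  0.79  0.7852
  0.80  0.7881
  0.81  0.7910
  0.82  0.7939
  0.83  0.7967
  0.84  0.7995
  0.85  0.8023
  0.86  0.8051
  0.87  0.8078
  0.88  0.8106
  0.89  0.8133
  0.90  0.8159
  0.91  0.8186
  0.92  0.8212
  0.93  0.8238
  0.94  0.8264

σ√T = 0.34 × 1.1180 = 0.3801
d₁ = [ln(14/20) + (0.069 + 0.34²/2)·1.25] / 0.3801 = [-0.3567 + 0.1585] / 0.3801 = -0.5213 ⇒ -0.52
d₂ = d₁ − σ√T = -0.5213 − 0.3801 = -0.9015 ⇒ -0.90
e^(−rT) = e^(−0.069·1.25) = 0.9174
N(−d₂) = N(0.90) = 0.8159;  N(−d₁) = N(0.52) = 0.6985
P = 20·0.9174·0.8159 − 14·0.6985 = 14.9701 − 9.7790 = 5.1911

€5.19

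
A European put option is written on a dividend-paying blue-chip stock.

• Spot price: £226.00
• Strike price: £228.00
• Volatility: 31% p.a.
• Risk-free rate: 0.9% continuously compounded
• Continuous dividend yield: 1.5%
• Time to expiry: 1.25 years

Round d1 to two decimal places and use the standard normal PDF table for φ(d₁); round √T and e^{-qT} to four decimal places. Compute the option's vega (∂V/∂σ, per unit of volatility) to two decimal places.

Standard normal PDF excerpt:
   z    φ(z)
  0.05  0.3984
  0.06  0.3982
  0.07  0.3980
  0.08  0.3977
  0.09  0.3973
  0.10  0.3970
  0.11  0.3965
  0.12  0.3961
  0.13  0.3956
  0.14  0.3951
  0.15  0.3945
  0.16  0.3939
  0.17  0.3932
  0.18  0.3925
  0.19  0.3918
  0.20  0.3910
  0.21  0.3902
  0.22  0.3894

98.10

σ√T = 0.31 × 1.1180 = 0.3466
ln(S/K) + (r − q + σ²/2)T = ln(226/228) + (0.009 − 0.015 + 0.31²/2)·1.25 = -0.0088 + 0.0526 = 0.0438
d₁ = 0.0438 / 0.3466 = 0.1262 ⇒ 0.13
√T = √1.25 = 1.1180
φ(d₁) = φ(0.13) = 0.3956
e^(−qT) = e^(−0.015·1.25) = 0.9814
vega = S·e^(−qT)·φ(d₁)·√T = 226·0.9814·0.3956·1.1180 = 98.0963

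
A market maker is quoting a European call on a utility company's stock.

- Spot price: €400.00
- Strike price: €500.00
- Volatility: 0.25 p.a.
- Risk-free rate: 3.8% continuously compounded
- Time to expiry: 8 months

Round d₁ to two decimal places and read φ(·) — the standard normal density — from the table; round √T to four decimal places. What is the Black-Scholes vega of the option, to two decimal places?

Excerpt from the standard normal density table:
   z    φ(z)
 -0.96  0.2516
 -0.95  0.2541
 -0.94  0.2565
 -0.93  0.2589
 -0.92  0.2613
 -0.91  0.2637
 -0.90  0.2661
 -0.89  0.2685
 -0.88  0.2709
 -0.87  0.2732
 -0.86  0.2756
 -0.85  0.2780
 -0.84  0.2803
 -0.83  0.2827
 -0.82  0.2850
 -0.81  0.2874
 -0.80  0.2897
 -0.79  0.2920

89.23

T = 0.6667;  σ√T = 0.2041
ln(S/K) + (r + σ²/2)T = ln(400/500) + (0.038 + 0.25²/2)·0.6667 = -0.2231 + 0.0462 = -0.1770
d₁ = -0.1770 / 0.2041 = -0.8670 ⇒ -0.87
√T = √0.6667 = 0.8165
φ(d₁) = φ(-0.87) = 0.2732
vega = S·φ(d₁)·√T = 400·0.2732·0.8165 = 89.2271
(Call and put vega coincide under Black-Scholes.)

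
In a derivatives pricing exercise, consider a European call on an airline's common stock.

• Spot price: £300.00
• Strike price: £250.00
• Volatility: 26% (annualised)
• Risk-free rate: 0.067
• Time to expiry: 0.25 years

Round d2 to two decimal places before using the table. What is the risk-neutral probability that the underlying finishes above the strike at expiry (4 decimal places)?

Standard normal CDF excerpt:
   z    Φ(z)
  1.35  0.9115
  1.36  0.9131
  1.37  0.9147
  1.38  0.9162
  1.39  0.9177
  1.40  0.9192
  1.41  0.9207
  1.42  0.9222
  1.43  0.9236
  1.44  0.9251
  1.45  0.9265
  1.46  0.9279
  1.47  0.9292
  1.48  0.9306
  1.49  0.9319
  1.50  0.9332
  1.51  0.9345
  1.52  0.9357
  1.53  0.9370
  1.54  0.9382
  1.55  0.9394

0.9292

σ√T = 0.26 × 0.5000 = 0.1300
d₁ = [ln(300/250) + (0.067 + 0.26²/2)·0.25] / 0.1300 = [0.1823 + 0.0252] / 0.1300 = 1.5963 ≈ 1.60
d₂ = d₁ − σ√T = 1.5963 − 0.1300 = 1.4663 ≈ 1.47
Pr(exercise) under Q = N(d₂) = 0.9292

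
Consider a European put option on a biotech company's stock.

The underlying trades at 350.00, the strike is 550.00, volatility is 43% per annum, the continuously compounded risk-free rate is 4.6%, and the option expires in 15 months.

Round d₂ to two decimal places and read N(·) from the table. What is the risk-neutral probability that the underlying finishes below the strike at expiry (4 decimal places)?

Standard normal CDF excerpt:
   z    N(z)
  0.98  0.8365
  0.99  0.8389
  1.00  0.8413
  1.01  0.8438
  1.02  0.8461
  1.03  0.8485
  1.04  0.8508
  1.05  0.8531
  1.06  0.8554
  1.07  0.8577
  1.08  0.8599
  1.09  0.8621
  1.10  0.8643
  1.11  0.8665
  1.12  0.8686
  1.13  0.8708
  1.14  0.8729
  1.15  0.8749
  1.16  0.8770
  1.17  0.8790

σ√T = 0.43·√1.25 = 0.4808
d₁ = [ln(350/550) + (0.046 + ½·0.43²)·1.25] / (σ√T) = (-0.4520 + 0.1731) / 0.4808 = -0.5802 ⇒ -0.58
d₂ = -0.5802 − 0.4808 = -1.0609 ⇒ -1.06
Pr(exercise) under Q = N(−d₂) = N(1.06) = 0.8554

0.8554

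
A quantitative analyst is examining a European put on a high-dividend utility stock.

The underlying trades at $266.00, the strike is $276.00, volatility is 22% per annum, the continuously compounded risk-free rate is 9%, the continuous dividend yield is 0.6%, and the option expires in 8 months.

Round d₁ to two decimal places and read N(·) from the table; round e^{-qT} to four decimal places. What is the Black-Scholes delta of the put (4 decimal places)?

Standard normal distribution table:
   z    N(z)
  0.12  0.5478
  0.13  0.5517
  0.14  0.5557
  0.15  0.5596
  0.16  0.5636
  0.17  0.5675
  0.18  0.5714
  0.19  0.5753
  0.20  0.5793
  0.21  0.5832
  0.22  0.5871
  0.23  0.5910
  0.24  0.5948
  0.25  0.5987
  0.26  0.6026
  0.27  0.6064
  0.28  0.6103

-0.4190

σ√T = 0.22·√0.6667 = 0.1796
d₁ = [ln(266/276) + (0.09 − 0.006 + ½·0.22²)·0.6667] / (σ√T) = (-0.0369 + 0.0721) / 0.1796 = 0.1961 → 0.20
N(d₁) = N(0.20) = 0.5793
Δ_put = e^(−qT)·(N(d₁) − 1) = 0.9960·(0.5793 − 1) = -0.4190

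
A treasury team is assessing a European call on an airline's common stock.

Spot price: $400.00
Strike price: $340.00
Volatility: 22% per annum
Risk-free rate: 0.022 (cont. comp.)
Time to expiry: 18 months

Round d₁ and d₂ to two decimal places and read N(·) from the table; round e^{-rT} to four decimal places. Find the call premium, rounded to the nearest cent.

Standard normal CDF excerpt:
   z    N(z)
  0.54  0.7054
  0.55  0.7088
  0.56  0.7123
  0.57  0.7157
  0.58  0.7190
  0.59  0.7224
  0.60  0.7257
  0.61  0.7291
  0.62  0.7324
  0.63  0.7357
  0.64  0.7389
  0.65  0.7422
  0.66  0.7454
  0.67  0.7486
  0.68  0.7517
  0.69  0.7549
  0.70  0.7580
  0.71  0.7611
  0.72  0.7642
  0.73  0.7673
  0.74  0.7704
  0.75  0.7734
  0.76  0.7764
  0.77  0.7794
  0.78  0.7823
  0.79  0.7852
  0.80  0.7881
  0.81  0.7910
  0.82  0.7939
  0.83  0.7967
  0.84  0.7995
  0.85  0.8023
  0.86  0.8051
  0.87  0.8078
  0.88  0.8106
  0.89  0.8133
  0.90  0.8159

σ√T = 0.22 × 1.2247 = 0.2694
d₁ = [ln(400/340) + (0.022 + 0.22²/2)·1.5] / 0.2694 = [0.1625 + 0.0693] / 0.2694 = 0.8604 ≈ 0.86
d₂ = d₁ − σ√T = 0.8604 − 0.2694 = 0.5909 ≈ 0.59
e^(−rT) = e^(−0.022·1.5) = 0.9675
N(d₁) = N(0.86) = 0.8051;  N(d₂) = N(0.59) = 0.7224
C = 400·0.8051 − 340·0.9675·0.7224 = 322.0400 − 237.6335 = 84.4065

$84.41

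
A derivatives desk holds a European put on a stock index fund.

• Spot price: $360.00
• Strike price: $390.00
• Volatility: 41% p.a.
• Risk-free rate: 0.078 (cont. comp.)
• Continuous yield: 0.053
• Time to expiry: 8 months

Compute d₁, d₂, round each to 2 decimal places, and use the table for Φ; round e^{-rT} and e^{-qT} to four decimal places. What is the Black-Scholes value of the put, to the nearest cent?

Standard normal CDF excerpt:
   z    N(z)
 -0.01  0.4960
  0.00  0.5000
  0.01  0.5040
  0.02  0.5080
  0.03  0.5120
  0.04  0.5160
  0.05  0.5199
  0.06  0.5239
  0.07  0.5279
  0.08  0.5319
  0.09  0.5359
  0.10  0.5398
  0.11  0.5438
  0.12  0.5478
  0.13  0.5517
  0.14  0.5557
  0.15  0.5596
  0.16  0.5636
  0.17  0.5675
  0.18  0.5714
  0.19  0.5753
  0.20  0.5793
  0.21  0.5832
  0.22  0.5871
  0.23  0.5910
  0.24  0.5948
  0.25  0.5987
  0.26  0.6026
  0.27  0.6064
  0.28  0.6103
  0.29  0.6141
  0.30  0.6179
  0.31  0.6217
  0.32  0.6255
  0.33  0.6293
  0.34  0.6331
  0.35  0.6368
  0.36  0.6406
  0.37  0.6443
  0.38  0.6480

σ√T = 0.41·√0.6667 = 0.3348
d₁ = [ln(360/390) + (0.078 − 0.053 + ½·0.41²)·0.6667] / (σ√T) = (-0.0800 + 0.0727) / 0.3348 = -0.0219 which rounds to -0.02
d₂ = -0.0219 − 0.3348 = -0.3567 which rounds to -0.36
e^(−qT) = e^(−0.053·0.6667) = 0.9653;  e^(−rT) = e^(−0.078·0.6667) = 0.9493
P = 390·0.9493·N(0.36) − 360·0.9653·N(0.02) = 390·0.9493·0.6406 − 360·0.9653·0.5080 = 237.1674 − 176.5341 = 60.6334

$60.63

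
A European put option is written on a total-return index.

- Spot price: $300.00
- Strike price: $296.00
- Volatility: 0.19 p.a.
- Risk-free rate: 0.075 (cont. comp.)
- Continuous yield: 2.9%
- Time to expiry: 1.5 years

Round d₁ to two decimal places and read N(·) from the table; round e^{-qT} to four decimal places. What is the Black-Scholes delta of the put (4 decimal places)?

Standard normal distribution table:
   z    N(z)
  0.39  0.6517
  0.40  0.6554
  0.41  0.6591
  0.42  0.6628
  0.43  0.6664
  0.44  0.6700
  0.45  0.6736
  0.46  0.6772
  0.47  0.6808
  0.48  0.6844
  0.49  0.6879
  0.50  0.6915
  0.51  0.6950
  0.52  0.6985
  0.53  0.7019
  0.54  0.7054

-0.3056

σ√T = 0.19 × 1.2247 = 0.2327
d₁ = [ln(300/296) + (0.075 − 0.029 + 0.19²/2)·1.5] / 0.2327 = [0.0134 + 0.0961] / 0.2327 = 0.4706 which rounds to 0.47
N(d₁) = N(0.47) = 0.6808
Δ_put = exp(−qT)·(N(d₁) − 1) = 0.9574·(0.6808 − 1) = -0.3056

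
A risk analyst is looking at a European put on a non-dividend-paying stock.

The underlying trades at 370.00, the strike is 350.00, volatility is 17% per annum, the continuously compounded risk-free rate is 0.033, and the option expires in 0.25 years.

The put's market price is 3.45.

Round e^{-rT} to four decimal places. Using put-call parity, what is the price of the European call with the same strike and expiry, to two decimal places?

26.32

e^(−rT) = e^(−0.033·0.25) = 0.9918
Put-call parity: C − P = S − K·e^(−rT) = 370 − 350·0.9918 = 370 − 347.1300 = 22.8700
C = P + (C − P) = 3.45 + (22.8700) = 26.3200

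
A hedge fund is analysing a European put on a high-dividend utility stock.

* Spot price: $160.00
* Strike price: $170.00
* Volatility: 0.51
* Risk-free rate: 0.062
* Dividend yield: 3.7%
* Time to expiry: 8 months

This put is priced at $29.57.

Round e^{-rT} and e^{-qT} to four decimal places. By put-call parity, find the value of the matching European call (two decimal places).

exp(−qT) = exp(−0.037·0.6667) = 0.9756;  exp(−rT) = exp(−0.062·0.6667) = 0.9595
Put-call parity: C − P = S·e^(−qT) − K·e^(−rT) = 160·0.9756 − 170·0.9595 = 156.0960 − 163.1150 = -7.0190
C = P + (C − P) = 29.57 + (-7.0190) = 22.5510

$22.55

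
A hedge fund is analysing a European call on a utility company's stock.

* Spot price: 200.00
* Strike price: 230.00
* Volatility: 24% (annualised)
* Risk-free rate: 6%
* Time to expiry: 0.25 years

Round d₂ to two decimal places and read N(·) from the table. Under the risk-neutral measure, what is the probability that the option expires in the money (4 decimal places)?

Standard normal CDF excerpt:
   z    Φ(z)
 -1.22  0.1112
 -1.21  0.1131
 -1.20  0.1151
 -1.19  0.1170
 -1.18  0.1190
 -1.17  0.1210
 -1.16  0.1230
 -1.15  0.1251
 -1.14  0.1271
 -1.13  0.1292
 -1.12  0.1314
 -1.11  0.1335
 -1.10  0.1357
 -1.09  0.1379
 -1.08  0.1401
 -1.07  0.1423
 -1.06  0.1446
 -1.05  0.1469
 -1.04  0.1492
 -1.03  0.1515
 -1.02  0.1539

0.1357

σ√T = 0.24·√0.25 = 0.1200
ln(S/K) + (r + σ²/2)T = ln(200/230) + (0.06 + 0.24²/2)·0.25 = -0.1398 + 0.0222 = -0.1176
d₁ = -0.1176 / 0.1200 = -0.9797 ⇒ -0.98
d₂ = d₁ − σ√T = -0.9797 − 0.1200 = -1.0997 ⇒ -1.10
Pr(exercise) under Q = N(d₂) = 0.1357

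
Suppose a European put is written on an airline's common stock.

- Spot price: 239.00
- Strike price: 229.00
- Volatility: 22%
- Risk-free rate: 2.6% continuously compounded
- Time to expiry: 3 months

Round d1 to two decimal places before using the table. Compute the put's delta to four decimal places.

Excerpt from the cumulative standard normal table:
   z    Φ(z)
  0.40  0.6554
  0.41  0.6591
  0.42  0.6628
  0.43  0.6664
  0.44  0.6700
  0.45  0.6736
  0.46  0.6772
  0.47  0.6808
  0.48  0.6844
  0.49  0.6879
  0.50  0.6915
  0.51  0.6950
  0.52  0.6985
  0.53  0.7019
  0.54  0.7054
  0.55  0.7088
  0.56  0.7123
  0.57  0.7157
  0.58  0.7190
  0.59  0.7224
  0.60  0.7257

σ√T = 0.22·√0.25 = 0.1100
ln(S/K) + (r + σ²/2)T = ln(239/229) + (0.026 + 0.22²/2)·0.25 = 0.0427 + 0.0125 = 0.0553
d₁ = 0.0553 / 0.1100 = 0.5027 ⇒ 0.50
N(d₁) = N(0.50) = 0.6915
Δ_put = N(d₁) − 1 = 0.6915 − 1 = -0.3085

-0.3085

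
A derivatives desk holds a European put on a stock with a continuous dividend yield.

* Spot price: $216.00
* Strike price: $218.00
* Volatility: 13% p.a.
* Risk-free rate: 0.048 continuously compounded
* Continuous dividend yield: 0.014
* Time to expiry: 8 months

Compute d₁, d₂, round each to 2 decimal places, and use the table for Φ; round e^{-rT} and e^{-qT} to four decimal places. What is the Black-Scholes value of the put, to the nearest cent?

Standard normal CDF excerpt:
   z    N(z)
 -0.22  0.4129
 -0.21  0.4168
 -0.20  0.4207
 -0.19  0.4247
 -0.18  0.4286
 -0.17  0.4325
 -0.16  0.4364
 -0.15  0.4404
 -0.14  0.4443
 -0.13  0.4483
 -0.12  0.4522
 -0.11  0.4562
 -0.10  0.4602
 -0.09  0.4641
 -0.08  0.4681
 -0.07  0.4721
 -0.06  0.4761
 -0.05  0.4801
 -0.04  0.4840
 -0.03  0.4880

$7.96

T = 0.6667;  σ√T = 0.1061
d₁ = [ln(216/218) + (0.048 − 0.014 + ½·0.13²)·0.6667] / (σ√T) = (-0.0092 + 0.0283) / 0.1061 = 0.1798 which rounds to 0.18
d₂ = 0.1798 − 0.1061 = 0.0736 which rounds to 0.07
exp(−qT) = exp(−0.014·0.6667) = 0.9907;  exp(−rT) = exp(−0.048·0.6667) = 0.9685
P = 218·0.9685·N(-0.07) − 216·0.9907·N(-0.18) = 218·0.9685·0.4721 − 216·0.9907·0.4286 = 99.6759 − 91.7166 = 7.9593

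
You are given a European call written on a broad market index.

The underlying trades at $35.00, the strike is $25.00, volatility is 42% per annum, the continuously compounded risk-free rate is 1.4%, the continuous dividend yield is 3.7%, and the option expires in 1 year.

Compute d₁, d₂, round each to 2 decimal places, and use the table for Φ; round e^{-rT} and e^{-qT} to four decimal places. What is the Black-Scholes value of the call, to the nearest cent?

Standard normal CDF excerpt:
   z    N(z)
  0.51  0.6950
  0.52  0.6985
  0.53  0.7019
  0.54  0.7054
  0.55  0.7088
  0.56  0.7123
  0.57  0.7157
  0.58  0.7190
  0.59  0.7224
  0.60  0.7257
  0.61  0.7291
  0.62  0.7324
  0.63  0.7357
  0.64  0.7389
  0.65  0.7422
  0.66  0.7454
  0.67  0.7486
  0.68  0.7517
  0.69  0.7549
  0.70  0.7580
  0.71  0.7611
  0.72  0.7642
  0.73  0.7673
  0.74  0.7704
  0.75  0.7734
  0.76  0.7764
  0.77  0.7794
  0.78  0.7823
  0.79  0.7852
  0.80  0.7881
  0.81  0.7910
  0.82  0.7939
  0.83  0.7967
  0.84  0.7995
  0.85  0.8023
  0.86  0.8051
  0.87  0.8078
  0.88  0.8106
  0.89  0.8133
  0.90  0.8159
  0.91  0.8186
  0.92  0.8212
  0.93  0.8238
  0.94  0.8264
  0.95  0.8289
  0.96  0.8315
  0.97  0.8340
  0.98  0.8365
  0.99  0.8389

σ√T = 0.42·√1 = 0.4200
d₁ = [ln(35/25) + (0.014 − 0.037 + 0.42²/2)·1] / 0.4200 = [0.3365 + 0.0652] / 0.4200 = 0.9564 ≈ 0.96
d₂ = d₁ − σ√T = 0.9564 − 0.4200 = 0.5364 ≈ 0.54
exp(−qT) = exp(−0.037·1) = 0.9637;  exp(−rT) = exp(−0.014·1) = 0.9861
C = 35·0.9637·N(0.96) − 25·0.9861·N(0.54) = 35·0.9637·0.8315 − 25·0.9861·0.7054 = 28.0461 − 17.3899 = 10.6562

$10.66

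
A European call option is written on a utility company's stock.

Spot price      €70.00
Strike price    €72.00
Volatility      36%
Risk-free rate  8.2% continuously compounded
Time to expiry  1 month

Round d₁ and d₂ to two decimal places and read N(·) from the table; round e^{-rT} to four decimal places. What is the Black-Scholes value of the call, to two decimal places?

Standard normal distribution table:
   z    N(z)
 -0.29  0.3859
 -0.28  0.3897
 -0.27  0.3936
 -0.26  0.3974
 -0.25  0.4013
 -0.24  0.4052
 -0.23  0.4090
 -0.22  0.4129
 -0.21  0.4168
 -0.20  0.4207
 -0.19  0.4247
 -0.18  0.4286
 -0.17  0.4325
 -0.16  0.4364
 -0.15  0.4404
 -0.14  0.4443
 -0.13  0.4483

σ√T = 0.36·√0.08333 = 0.1039
d₁ = [ln(70/72) + (0.082 + ½·0.36²)·0.08333] / (σ√T) = (-0.0282 + 0.0122) / 0.1039 = -0.1534 → -0.15
d₂ = -0.1534 − 0.1039 = -0.2573 → -0.26
e^(−rT) = e^(−0.082·0.08333) = 0.9932
N(d₁) = N(-0.15) = 0.4404;  N(d₂) = N(-0.26) = 0.3974
C = 70·0.4404 − 72·0.9932·0.3974 = 30.8280 − 28.4182 = 2.4098

€2.41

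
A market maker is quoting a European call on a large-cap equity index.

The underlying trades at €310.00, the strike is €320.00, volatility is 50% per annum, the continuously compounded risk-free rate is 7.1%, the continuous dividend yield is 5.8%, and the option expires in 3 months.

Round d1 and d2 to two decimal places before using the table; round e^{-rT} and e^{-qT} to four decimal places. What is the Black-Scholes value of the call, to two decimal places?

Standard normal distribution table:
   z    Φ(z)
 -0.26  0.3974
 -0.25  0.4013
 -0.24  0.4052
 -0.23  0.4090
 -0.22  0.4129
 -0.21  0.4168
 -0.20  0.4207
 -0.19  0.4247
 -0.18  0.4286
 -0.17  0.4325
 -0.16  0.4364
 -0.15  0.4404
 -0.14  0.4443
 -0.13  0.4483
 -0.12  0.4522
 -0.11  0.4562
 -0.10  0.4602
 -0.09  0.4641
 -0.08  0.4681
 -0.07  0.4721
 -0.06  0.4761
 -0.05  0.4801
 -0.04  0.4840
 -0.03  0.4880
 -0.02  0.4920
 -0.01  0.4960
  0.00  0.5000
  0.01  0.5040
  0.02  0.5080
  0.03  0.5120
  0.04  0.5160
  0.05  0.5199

T = 0.25;  σ√T = 0.2500
d₁ = [ln(310/320) + (0.071 − 0.058 + 0.5²/2)·0.25] / 0.2500 = [-0.0317 + 0.0345] / 0.2500 = 0.0110 ≈ 0.01
d₂ = d₁ − σ√T = 0.0110 − 0.2500 = -0.2390 ≈ -0.24
exp(−qT) = exp(−0.058·0.25) = 0.9856;  exp(−rT) = exp(−0.071·0.25) = 0.9824
C = 310·0.9856·N(0.01) − 320·0.9824·N(-0.24) = 310·0.9856·0.5040 − 320·0.9824·0.4052 = 153.9901 − 127.3819 = 26.6082

€26.61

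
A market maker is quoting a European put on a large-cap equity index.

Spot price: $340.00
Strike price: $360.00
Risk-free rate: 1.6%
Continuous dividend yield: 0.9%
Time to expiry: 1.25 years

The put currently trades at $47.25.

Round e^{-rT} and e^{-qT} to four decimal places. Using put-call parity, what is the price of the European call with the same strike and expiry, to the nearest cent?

$30.57

exp(−qT) = exp(−0.009·1.25) = 0.9888;  exp(−rT) = exp(−0.016·1.25) = 0.9802
Put-call parity: C − P = S·e^(−qT) − K·e^(−rT) = 340·0.9888 − 360·0.9802 = 336.1920 − 352.8720 = -16.6800
C = P + (C − P) = 47.25 + (-16.6800) = 30.5700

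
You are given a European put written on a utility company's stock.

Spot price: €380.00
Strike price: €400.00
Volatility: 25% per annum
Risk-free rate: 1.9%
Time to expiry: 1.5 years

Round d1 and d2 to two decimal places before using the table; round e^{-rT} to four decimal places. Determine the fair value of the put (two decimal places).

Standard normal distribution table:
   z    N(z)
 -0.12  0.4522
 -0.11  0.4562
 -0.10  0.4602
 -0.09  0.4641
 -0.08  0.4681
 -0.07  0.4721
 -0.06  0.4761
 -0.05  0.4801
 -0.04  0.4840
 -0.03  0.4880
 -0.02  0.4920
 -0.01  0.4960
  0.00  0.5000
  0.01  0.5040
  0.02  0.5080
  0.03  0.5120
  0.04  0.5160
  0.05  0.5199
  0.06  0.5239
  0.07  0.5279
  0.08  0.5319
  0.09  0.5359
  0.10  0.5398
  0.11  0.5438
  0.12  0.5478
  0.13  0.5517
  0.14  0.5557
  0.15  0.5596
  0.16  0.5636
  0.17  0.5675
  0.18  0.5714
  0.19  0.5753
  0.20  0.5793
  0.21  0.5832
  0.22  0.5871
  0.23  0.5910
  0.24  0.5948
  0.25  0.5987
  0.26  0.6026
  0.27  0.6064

€51.88

σ√T = 0.25 × 1.2247 = 0.3062
d₁ = [ln(380/400) + (0.019 + ½·0.25²)·1.5] / (σ√T) = (-0.0513 + 0.0754) / 0.3062 = 0.0787 which rounds to 0.08
d₂ = 0.0787 − 0.3062 = -0.2275 which rounds to -0.23
e^(−rT) = e^(−0.019·1.5) = 0.9719
P = 400·0.9719·N(0.23) − 380·N(-0.08) = 400·0.9719·0.5910 − 380·0.4681 = 229.7572 − 177.8780 = 51.8792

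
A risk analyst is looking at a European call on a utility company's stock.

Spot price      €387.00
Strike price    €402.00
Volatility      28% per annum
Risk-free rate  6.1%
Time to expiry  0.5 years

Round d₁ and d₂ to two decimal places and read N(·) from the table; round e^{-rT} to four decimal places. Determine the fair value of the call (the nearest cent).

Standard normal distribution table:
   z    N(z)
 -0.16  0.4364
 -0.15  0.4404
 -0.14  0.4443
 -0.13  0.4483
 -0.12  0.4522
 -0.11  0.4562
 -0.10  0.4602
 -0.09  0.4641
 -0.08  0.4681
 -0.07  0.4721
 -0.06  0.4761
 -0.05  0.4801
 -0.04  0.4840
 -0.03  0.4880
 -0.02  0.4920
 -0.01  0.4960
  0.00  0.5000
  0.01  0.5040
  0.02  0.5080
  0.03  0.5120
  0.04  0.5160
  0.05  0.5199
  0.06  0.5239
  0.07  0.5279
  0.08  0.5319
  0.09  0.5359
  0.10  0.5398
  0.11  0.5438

T = 0.5;  σ√T = 0.1980
d₁ = [ln(387/402) + (0.061 + ½·0.28²)·0.5] / (σ√T) = (-0.0380 + 0.0501) / 0.1980 = 0.0610 ≈ 0.06
d₂ = 0.0610 − 0.1980 = -0.1370 ≈ -0.14
exp(−rT) = exp(−0.061·0.5) = 0.9700
C = 387·N(0.06) − 402·0.9700·N(-0.14) = 387·0.5239 − 402·0.9700·0.4443 = 202.7493 − 173.2503 = 29.4990

€29.50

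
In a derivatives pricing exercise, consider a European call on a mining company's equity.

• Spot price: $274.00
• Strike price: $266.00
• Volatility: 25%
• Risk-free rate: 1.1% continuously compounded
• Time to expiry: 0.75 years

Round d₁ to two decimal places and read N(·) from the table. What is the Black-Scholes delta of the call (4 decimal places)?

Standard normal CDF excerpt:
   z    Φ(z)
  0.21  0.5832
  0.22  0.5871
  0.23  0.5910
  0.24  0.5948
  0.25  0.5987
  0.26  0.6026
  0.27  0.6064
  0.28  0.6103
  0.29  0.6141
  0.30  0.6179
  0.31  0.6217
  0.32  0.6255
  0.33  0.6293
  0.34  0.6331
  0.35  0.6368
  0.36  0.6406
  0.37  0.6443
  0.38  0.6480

0.6103

T = 0.75;  σ√T = 0.2165
ln(S/K) + (r + σ²/2)T = ln(274/266) + (0.011 + 0.25²/2)·0.75 = 0.0296 + 0.0317 = 0.0613
d₁ = 0.0613 / 0.2165 = 0.2832 ⇒ 0.28
N(d₁) = N(0.28) = 0.6103
Δ_call = N(d₁) = 0.6103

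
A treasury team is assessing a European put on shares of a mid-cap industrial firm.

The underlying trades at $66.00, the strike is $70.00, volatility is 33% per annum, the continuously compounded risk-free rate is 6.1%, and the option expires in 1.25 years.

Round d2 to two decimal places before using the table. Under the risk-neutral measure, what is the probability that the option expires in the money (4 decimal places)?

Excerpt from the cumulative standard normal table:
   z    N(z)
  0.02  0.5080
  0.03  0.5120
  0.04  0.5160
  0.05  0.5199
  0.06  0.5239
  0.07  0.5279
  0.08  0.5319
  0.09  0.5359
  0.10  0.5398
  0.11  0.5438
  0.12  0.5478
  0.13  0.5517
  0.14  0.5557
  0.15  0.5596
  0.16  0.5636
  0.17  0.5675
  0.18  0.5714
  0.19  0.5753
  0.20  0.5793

σ√T = 0.33 × 1.1180 = 0.3690
d₁ = [ln(66/70) + (0.061 + 0.33²/2)·1.25] / 0.3690 = [-0.0588 + 0.1443] / 0.3690 = 0.2317 → 0.23
d₂ = d₁ − σ√T = 0.2317 − 0.3690 = -0.1373 → -0.14
Risk-neutral Pr[S_T < K] = N(−d₂) = N(0.14) = 0.5557

0.5557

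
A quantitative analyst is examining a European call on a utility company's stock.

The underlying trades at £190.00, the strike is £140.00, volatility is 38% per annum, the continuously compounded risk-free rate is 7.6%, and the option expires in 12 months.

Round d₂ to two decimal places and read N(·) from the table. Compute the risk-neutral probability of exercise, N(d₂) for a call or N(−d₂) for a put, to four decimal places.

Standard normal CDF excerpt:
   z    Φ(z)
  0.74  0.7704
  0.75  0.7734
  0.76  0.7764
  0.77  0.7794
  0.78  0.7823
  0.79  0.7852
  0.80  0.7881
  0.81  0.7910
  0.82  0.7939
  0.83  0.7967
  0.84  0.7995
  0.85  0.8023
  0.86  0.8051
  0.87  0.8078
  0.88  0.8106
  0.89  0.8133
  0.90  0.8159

0.7910

T = 1;  σ√T = 0.3800
d₁ = [ln(190/140) + (0.076 + 0.38²/2)·1] / 0.3800 = [0.3054 + 0.1482] / 0.3800 = 1.1936 ⇒ 1.19
d₂ = d₁ − σ√T = 1.1936 − 0.3800 = 0.8136 ⇒ 0.81
Risk-neutral Pr[S_T > K] = N(d₂) = N(0.81) = 0.7910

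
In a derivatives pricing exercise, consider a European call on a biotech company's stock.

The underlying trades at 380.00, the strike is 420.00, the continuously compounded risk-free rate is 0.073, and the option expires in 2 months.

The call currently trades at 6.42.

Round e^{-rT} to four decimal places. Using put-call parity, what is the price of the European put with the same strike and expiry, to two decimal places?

41.34

e^(−rT) = e^(−0.073·0.1667) = 0.9879
Put-call parity: C − P = S − K·e^(−rT) = 380 − 420·0.9879 = 380 − 414.9180 = -34.9180
P = C − (C − P) = 6.42 − (-34.9180) = 41.3380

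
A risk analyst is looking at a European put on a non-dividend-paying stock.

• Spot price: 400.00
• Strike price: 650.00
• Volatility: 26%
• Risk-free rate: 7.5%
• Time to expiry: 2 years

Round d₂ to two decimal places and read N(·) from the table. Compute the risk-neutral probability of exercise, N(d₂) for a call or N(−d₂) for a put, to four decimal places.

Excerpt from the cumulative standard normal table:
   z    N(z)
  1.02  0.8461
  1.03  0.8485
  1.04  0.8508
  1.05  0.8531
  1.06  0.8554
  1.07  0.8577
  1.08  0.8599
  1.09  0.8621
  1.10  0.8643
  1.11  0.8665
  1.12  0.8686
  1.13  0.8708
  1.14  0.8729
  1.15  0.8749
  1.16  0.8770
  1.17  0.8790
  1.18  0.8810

σ√T = 0.26·√2 = 0.3677
d₁ = [ln(400/650) + (0.075 + 0.26²/2)·2] / 0.3677 = [-0.4855 + 0.2176] / 0.3677 = -0.7286 → -0.73
d₂ = d₁ − σ√T = -0.7286 − 0.3677 = -1.0963 → -1.10
Risk-neutral Pr[S_T < K] = N(−d₂) = N(1.10) = 0.8643

0.8643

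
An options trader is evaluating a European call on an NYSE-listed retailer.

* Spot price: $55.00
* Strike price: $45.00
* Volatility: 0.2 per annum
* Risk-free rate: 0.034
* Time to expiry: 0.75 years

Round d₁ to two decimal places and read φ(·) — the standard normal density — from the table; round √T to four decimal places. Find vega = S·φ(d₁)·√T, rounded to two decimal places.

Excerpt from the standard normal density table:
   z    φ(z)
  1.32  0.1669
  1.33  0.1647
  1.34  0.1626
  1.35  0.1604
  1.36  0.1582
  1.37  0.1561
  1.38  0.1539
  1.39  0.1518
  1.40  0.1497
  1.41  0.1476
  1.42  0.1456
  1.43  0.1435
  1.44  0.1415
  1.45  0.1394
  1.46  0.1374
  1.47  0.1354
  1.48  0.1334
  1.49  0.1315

7.23

σ√T = 0.2·√0.75 = 0.1732
d₁ = [ln(55/45) + (0.034 + 0.2²/2)·0.75] / 0.1732 = [0.2007 + 0.0405] / 0.1732 = 1.3924 ⇒ 1.39
√T = √0.75 = 0.8660
φ(d₁) = φ(1.39) = 0.1518
vega = S·φ(d₁)·√T = 55·0.1518·0.8660 = 7.2302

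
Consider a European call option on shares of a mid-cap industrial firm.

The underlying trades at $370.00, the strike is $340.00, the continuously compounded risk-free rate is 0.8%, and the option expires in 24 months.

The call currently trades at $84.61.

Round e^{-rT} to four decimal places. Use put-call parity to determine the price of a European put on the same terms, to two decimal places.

e^(−rT) = e^(−0.008·2) = 0.9841
Put-call parity: C − P = S − K·e^(−rT) = 370 − 340·0.9841 = 370 − 334.5940 = 35.4060
P = C − (C − P) = 84.61 − (35.4060) = 49.2040

$49.20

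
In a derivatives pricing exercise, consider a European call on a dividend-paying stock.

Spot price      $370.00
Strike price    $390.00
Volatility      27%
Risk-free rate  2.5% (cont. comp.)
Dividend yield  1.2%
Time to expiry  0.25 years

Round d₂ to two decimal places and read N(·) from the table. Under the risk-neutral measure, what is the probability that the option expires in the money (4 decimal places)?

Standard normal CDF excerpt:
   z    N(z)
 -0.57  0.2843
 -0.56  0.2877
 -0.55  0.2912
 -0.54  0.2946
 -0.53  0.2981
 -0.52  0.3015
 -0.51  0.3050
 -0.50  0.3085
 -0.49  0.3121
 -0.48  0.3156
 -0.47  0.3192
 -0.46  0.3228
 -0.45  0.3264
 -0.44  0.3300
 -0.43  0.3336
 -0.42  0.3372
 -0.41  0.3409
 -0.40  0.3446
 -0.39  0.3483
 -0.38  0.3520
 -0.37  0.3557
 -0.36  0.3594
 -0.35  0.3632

σ√T = 0.27·√0.25 = 0.1350
d₁ = [ln(370/390) + (0.025 − 0.012 + ½·0.27²)·0.25] / (σ√T) = (-0.0526 + 0.0124) / 0.1350 = -0.2984 ⇒ -0.30
d₂ = -0.2984 − 0.1350 = -0.4334 ⇒ -0.43
Pr(exercise) under Q = N(d₂) = 0.3336

0.3336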